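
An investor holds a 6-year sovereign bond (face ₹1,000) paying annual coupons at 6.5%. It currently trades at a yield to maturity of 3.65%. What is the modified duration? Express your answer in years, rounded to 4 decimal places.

5.0364 years

Periodic yield y = 0.0365. First find Macaulay duration:
  t   CF        PV=CF/(1+0.0365)^t    t·PV
  1        65.00        62.7110        62.7110
  2        65.00        60.5027       121.0054
  3        65.00        58.3721       175.1163
  4        65.00        56.3166       225.2662
  5        65.00        54.3334       271.6670
  6     1,065.00       858.8825     5,153.2952
  Σ                  1,151.1183     6,009.0612
P = 1,151.1183; Macaulay duration = 6,009.0612 / 1,151.1183 = 5.22019 years.
Modified duration = D_Mac / (1 + y) = 5.22019 / 1.0365 = 5.03637 years.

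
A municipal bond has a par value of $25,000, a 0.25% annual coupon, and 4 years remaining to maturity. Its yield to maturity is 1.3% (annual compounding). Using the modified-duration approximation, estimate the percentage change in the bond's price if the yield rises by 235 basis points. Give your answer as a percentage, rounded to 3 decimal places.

Periodic yield y = 0.013. Modified duration first:
  t   CF        PV=CF/(1+0.013)^t    t·PV
  1        62.50        61.6979        61.6979
  2        62.50        60.9061       121.8123
  3        62.50        60.1245       180.3736
  4    25,062.50    23,800.5289    95,202.1157
  Σ                 23,983.2575    95,565.9995
P = 23,983.2575; D_Mac = 3.98470 yrs; D_mod = 3.98470/(1+0.013) = 3.93356 yrs.
ΔP/P ≈ -D_mod · Δy = -3.93356 × (+0.0235) = -0.092439 = -9.2439%.

-9.244%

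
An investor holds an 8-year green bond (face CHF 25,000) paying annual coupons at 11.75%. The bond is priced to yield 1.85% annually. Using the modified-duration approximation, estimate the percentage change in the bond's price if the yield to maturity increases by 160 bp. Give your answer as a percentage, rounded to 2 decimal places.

Periodic yield y = 0.0185. Modified duration first:
  t   CF        PV=CF/(1+0.0185)^t    t·PV
  1     2,937.50     2,884.1433     2,884.1433
  2     2,937.50     2,831.7559     5,663.5117
  3     2,937.50     2,780.3199     8,340.9598
  4     2,937.50     2,729.8183    10,919.2732
  5     2,937.50     2,680.2340    13,401.1699
  6     2,937.50     2,631.5503    15,789.3018
  7     2,937.50     2,583.7509    18,086.2563
  8    27,937.50    24,126.7750   193,014.1999
  Σ                 43,248.3476   268,098.8160
P = 43,248.3476; D_Mac = 6.19905 yrs; D_mod = 6.19905/(1+0.0185) = 6.08645 yrs.
ΔP/P ≈ -D_mod · Δy = -6.08645 × (+0.016) = -0.097383 = -9.7383%.

-9.74%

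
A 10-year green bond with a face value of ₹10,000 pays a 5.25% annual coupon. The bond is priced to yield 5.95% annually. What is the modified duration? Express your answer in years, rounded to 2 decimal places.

Periodic yield y = 0.0595. First find Macaulay duration:
  t   CF        PV=CF/(1+0.0595)^t    t·PV
  1       525.00       495.5168       495.5168
  2       525.00       467.6892       935.3785
  3       525.00       441.4245     1,324.2735
  4       525.00       416.6347     1,666.5389
  5       525.00       393.2371     1,966.1856
  6       525.00       371.1535     2,226.9209
  7       525.00       350.3100     2,452.1702
  8       525.00       330.6371     2,645.0970
  9       525.00       312.0690     2,808.6212
  10   10,525.00     5,904.8993    59,048.9928
  Σ                  9,483.5712    75,569.6952
P = 9,483.5712; Macaulay duration = 75,569.6952 / 9,483.5712 = 7.96848 years.
Modified duration = D_Mac / (1 + y) = 7.96848 / 1.0595 = 7.52099 years.

7.52 years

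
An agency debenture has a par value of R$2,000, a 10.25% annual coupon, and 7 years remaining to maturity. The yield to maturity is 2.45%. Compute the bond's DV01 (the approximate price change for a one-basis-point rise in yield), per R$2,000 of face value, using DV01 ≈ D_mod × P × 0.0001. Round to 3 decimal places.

R$1.650

Periodic yield y = 0.0245.
  t   CF        PV=CF/(1+0.0245)^t    t·PV
  1       205.00       200.0976       200.0976
  2       205.00       195.3125       390.6249
  3       205.00       190.6417       571.9252
  4       205.00       186.0827       744.3308
  5       205.00       181.6327       908.1635
  6       205.00       177.2891     1,063.7347
  7     2,205.00     1,861.3363    13,029.3543
  Σ                  2,992.3927    16,908.2311
P = 2,992.3927; D_Mac = 5.65041 yrs; D_mod = 5.51528 yrs.
DV01 ≈ 5.51528 × 2,992.3927 × 0.0001 = 1.650389.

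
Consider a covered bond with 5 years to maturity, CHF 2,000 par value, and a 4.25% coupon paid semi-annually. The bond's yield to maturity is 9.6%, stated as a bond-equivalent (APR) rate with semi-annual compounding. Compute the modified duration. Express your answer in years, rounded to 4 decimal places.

Periodic yield y = 0.048. First find Macaulay duration:
  t   CF        PV=CF/(1+0.048)^t    t·PV
  1        42.50        40.5534        40.5534
  2        42.50        38.6960        77.3921
  3        42.50        36.9237       110.7711
  4        42.50        35.2325       140.9301
  5        42.50        33.6188       168.0941
  6        42.50        32.0790       192.4742
  7        42.50        30.6098       214.2683
  8        42.50        29.2078       233.6623
  9        42.50        27.8700       250.8302
  10    2,042.50     1,278.0541    12,780.5410
  Σ                  1,582.8452    14,209.5169
P = 1,582.8452; Macaulay duration = 14,209.5169 / 1,582.8452 = 8.97720 half-year periods = 4.48860 years.
Modified duration = D_Mac / (1 + y) = 4.48860 / 1.048 = 4.28301 years.

4.2830 years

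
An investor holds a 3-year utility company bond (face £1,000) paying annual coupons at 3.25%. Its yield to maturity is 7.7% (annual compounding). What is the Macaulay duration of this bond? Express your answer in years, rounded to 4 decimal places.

2.9001 years

Periodic yield y = 0.077. Discount each cash flow and weight by its year:
  t   CF        PV=CF/(1+0.077)^t    t·PV
  1        32.50        30.1764        30.1764
  2        32.50        28.0190        56.0379
  3     1,032.50       826.5002     2,479.5005
  Σ                    884.6955     2,565.7149
Price P = Σ PV = 884.6955.
Macaulay duration = Σ(t·PV) / P = 2,565.7149 / 884.6955 = 2.90011 years.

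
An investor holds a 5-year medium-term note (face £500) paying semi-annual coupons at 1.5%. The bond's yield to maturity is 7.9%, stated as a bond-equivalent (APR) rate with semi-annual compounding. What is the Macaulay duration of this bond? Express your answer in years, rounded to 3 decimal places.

4.801 years

Periodic yield y = 0.0395. Discount each cash flow and weight by its period:
  t   CF        PV=CF/(1+0.0395)^t    t·PV
  1         3.75         3.6075         3.6075
  2         3.75         3.4704         6.9408
  3         3.75         3.3385        10.0156
  4         3.75         3.2117        12.8468
  5         3.75         3.0896        15.4482
  6         3.75         2.9722        17.8335
  7         3.75         2.8593        20.0151
  8         3.75         2.7506        22.0052
  9         3.75         2.6461        23.8152
  10      503.75       341.9559     3,419.5592
  Σ                    369.9020     3,552.0871
Price P = Σ PV = 369.9020.
Macaulay duration = Σ(t·PV) / P = 3,552.0871 / 369.9020 = 9.60278 half-year periods.
In years: 9.60278 / 2 = 4.80139 years.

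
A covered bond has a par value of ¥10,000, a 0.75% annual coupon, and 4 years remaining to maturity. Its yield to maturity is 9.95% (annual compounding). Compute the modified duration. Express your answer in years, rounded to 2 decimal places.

Periodic yield y = 0.0995. First find Macaulay duration:
  t   CF        PV=CF/(1+0.0995)^t    t·PV
  1        75.00        68.2128        68.2128
  2        75.00        62.0399       124.0797
  3        75.00        56.4255       169.2766
  4    10,075.00     6,893.8864    27,575.5454
  Σ                  7,080.5646    27,937.1145
P = 7,080.5646; Macaulay duration = 27,937.1145 / 7,080.5646 = 3.94561 years.
Modified duration = D_Mac / (1 + y) = 3.94561 / 1.0995 = 3.58855 years.

3.59 years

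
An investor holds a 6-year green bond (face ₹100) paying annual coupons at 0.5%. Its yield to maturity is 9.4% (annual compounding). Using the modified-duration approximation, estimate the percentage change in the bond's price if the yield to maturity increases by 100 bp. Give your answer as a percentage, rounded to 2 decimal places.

-5.39%

Periodic yield y = 0.094. Modified duration first:
  t   CF        PV=CF/(1+0.094)^t    t·PV
  1         0.50         0.4570         0.4570
  2         0.50         0.4178         0.8355
  3         0.50         0.3819         1.1456
  4         0.50         0.3491         1.3962
  5         0.50         0.3191         1.5953
  6       100.50        58.6222       351.7332
  Σ                     60.5470       357.1630
P = 60.5470; D_Mac = 5.89894 yrs; D_mod = 5.89894/(1+0.094) = 5.39208 yrs.
ΔP/P ≈ -D_mod · Δy = -5.39208 × (+0.01) = -0.053921 = -5.3921%.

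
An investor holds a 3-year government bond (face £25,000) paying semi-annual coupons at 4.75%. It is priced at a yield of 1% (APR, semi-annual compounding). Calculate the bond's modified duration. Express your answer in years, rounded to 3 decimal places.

Periodic yield y = 0.005. First find Macaulay duration:
  t   CF        PV=CF/(1+0.005)^t    t·PV
  1       593.75       590.7960       590.7960
  2       593.75       587.8567     1,175.7135
  3       593.75       584.9321     1,754.7962
  4       593.75       582.0220     2,328.0879
  5       593.75       579.1263     2,895.6317
  6    25,593.75    24,839.1971   149,035.1823
  Σ                 27,763.9302   157,780.2076
P = 27,763.9302; Macaulay duration = 157,780.2076 / 27,763.9302 = 5.68292 half-year periods = 2.84146 years.
Modified duration = D_Mac / (1 + y) = 2.84146 / 1.005 = 2.82732 years.

2.827 years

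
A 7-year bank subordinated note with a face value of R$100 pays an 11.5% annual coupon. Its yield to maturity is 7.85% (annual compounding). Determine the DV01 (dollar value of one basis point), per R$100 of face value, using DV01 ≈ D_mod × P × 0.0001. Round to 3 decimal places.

Periodic yield y = 0.0785.
  t   CF        PV=CF/(1+0.0785)^t    t·PV
  1        11.50        10.6630        10.6630
  2        11.50         9.8868        19.7737
  3        11.50         9.1672        27.5016
  4        11.50         8.5000        33.9999
  5        11.50         7.8813        39.4064
  6        11.50         7.3076        43.8458
  7       111.50        65.6952       459.8666
  Σ                    119.1011       635.0570
P = 119.1011; D_Mac = 5.33208 yrs; D_mod = 4.94398 yrs.
DV01 ≈ 4.94398 × 119.1011 × 0.0001 = 0.058883.

R$0.059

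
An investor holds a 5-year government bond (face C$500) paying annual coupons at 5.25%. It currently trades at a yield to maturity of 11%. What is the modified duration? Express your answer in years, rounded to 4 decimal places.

Periodic yield y = 0.11. First find Macaulay duration:
  t   CF        PV=CF/(1+0.11)^t    t·PV
  1        26.25        23.6486        23.6486
  2        26.25        21.3051        42.6102
  3        26.25        19.1938        57.5813
  4        26.25        17.2917        69.1668
  5       526.25       312.3038     1,561.5188
  Σ                    393.7430     1,754.5257
P = 393.7430; Macaulay duration = 1,754.5257 / 393.7430 = 4.45602 years.
Modified duration = D_Mac / (1 + y) = 4.45602 / 1.11 = 4.01443 years.

4.0144 years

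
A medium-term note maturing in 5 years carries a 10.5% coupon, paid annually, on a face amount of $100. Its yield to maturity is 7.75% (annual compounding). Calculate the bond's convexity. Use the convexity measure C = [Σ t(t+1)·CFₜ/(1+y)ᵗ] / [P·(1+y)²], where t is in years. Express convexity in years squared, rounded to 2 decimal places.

With y = 0.0775:
  t   CF        PV=CF/(1+0.0775)^t    t·PV        t(t+1)·PV
  1        10.50         9.7448         9.7448          19.4896
  2        10.50         9.0439        18.0878          54.2633
  3        10.50         8.3934        25.1802         100.7207
  4        10.50         7.7897        31.1588         155.7938
  5       110.50        76.0809       380.4047       2,282.4283
  Σ                    111.0527       464.5762       2,612.6956
P = 111.0527.
Convexity = Σ t(t+1)·PV / [P·(1+y)²] = 2,612.6956 / (111.0527 × 1.161006) = 20.26400.

20.26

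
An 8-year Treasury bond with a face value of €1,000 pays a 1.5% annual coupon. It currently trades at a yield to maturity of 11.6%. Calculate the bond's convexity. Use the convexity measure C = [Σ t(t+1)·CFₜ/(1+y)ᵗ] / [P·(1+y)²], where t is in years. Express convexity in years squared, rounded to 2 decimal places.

51.93

With y = 0.116:
  t   CF        PV=CF/(1+0.116)^t    t·PV        t(t+1)·PV
  1        15.00        13.4409        13.4409          26.8817
  2        15.00        12.0438        24.0876          72.2627
  3        15.00        10.7919        32.3758         129.5030
  4        15.00         9.6702        38.6807         193.4036
  5        15.00         8.6650        43.3252         259.9510
  6        15.00         7.7644        46.5862         326.1034
  7        15.00         6.9573        48.7012         389.6098
  8     1,015.00       421.8446     3,374.7567      30,372.8106
  Σ                    491.1781     3,621.9542      31,770.5259
P = 491.1781.
Convexity = Σ t(t+1)·PV / [P·(1+y)²] = 31,770.5259 / (491.1781 × 1.245456) = 51.93463.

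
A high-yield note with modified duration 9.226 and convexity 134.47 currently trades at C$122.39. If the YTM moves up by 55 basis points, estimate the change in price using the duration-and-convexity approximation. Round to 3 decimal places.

-C$5.962

Duration effect: -D_mod·Δy = -9.226 × (+0.0055) = -0.050743
Convexity effect: ½·C·(Δy)² = 0.5 × 134.47 × (0.0055)² = +0.00203385875
ΔP/P ≈ -0.050743 + 0.00203385875 = -0.04870914125
ΔP ≈ 122.39 × (-0.04870914125) = -5.9615117975875.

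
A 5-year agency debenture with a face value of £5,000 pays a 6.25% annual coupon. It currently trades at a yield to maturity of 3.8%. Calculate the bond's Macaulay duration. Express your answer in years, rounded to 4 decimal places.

Periodic yield y = 0.038. Discount each cash flow and weight by its year:
  t   CF        PV=CF/(1+0.038)^t    t·PV
  1       312.50       301.0597       301.0597
  2       312.50       290.0383       580.0766
  3       312.50       279.4203       838.2609
  4       312.50       269.1910     1,076.7642
  5     5,312.50     4,408.7165    22,043.5826
  Σ                  5,548.4259    24,839.7440
Price P = Σ PV = 5,548.4259.
Macaulay duration = Σ(t·PV) / P = 24,839.7440 / 5,548.4259 = 4.47690 years.

4.4769 years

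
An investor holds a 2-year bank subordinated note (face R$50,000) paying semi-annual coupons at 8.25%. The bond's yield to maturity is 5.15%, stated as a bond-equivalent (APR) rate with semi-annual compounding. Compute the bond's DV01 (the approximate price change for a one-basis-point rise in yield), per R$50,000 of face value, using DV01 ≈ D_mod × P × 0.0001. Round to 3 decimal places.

Periodic yield y = 0.02575.
  t   CF        PV=CF/(1+0.02575)^t    t·PV
  1     2,062.50     2,010.7239     2,010.7239
  2     2,062.50     1,960.2475     3,920.4950
  3     2,062.50     1,911.0383     5,733.1148
  4    52,062.50    47,028.2606   188,113.0424
  Σ                 52,910.2702   199,777.3760
P = 52,910.2702; D_Mac = 3.77578 half-year periods = 1.88789 yrs; D_mod = 1.84050 yrs.
DV01 ≈ 1.84050 × 52,910.2702 × 0.0001 = 9.738112.

R$9.738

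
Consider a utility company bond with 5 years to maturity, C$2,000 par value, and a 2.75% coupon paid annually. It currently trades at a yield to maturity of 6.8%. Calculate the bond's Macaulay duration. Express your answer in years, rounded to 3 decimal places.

4.710 years

Periodic yield y = 0.068. Discount each cash flow and weight by its year:
  t   CF        PV=CF/(1+0.068)^t    t·PV
  1        55.00        51.4981        51.4981
  2        55.00        48.2192        96.4384
  3        55.00        45.1491       135.4472
  4        55.00        42.2744       169.0977
  5     2,055.00     1,478.9571     7,394.7853
  Σ                  1,666.0979     7,847.2668
Price P = Σ PV = 1,666.0979.
Macaulay duration = Σ(t·PV) / P = 7,847.2668 / 1,666.0979 = 4.70997 years.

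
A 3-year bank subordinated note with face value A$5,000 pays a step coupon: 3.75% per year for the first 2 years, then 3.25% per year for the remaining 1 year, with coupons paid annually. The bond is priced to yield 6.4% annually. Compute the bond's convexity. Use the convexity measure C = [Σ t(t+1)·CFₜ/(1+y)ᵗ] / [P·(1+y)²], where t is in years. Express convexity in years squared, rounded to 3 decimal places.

With y = 0.064:
  t   CF        PV=CF/(1+0.064)^t    t·PV        t(t+1)·PV
  1       187.50       176.2218       176.2218         352.4436
  2       187.50       165.6220       331.2440         993.7320
  3     5,162.50     4,285.8324    12,857.4971      51,429.9885
  Σ                  4,627.6762    13,364.9629      52,776.1640
P = 4,627.6762.
Convexity = Σ t(t+1)·PV / [P·(1+y)²] = 52,776.1640 / (4,627.6762 × 1.132096) = 10.07376.

10.074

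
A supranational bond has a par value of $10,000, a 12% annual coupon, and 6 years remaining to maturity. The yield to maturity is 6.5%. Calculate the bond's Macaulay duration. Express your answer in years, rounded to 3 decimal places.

4.769 years

Periodic yield y = 0.065. Discount each cash flow and weight by its year:
  t   CF        PV=CF/(1+0.065)^t    t·PV
  1     1,200.00     1,126.7606     1,126.7606
  2     1,200.00     1,057.9911     2,115.9823
  3     1,200.00       993.4189     2,980.2567
  4     1,200.00       932.7877     3,731.1508
  5     1,200.00       875.8570     4,379.2850
  6    11,200.00     7,675.7421    46,054.4528
  Σ                 12,662.5575    60,387.8882
Price P = Σ PV = 12,662.5575.
Macaulay duration = Σ(t·PV) / P = 60,387.8882 / 12,662.5575 = 4.76901 years.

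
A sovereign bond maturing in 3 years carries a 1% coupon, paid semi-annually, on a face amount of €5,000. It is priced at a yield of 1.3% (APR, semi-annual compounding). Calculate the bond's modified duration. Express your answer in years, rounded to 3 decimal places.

Periodic yield y = 0.0065. First find Macaulay duration:
  t   CF        PV=CF/(1+0.0065)^t    t·PV
  1        25.00        24.8385        24.8385
  2        25.00        24.6781        49.3563
  3        25.00        24.5188        73.5563
  4        25.00        24.3604        97.4417
  5        25.00        24.2031       121.0155
  6     5,025.00     4,833.4073    29,000.4436
  Σ                  4,956.0063    29,366.6520
P = 4,956.0063; Macaulay duration = 29,366.6520 / 4,956.0063 = 5.92547 half-year periods = 2.96273 years.
Modified duration = D_Mac / (1 + y) = 2.96273 / 1.0065 = 2.94360 years.

2.944 years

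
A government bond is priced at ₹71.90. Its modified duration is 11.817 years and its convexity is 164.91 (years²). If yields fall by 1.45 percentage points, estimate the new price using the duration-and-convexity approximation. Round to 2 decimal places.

₹85.47

Duration effect: -D_mod·Δy = -11.817 × (-0.0145) = +0.1713465
Convexity effect: ½·C·(Δy)² = 0.5 × 164.91 × (-0.0145)² = +0.01733616375
ΔP/P ≈ +0.1713465 + 0.01733616375 = +0.18868266375
New price ≈ 71.90 × (1 + 0.18868266375) = 85.466283523625.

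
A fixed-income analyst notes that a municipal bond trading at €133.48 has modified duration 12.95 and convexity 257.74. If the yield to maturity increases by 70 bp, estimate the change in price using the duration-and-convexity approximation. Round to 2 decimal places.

-€11.26

Duration effect: -D_mod·Δy = -12.95 × (+0.007) = -0.090650
Convexity effect: ½·C·(Δy)² = 0.5 × 257.74 × (0.007)² = +0.00631463
ΔP/P ≈ -0.090650 + 0.00631463 = -0.08433537
ΔP ≈ 133.48 × (-0.08433537) = -11.2570851876.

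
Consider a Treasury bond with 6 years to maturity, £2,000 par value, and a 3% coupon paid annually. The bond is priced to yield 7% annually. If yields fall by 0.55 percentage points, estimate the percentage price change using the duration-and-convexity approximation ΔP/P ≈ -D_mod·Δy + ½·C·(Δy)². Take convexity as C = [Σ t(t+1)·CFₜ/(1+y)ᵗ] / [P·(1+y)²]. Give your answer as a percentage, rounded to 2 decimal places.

+2.89%

With y = 0.07:
  t   CF        PV=CF/(1+0.07)^t    t·PV        t(t+1)·PV
  1        60.00        56.0748        56.0748         112.1495
  2        60.00        52.4063       104.8126         314.4379
  3        60.00        48.9779       146.9336         587.7345
  4        60.00        45.7737       183.0949         915.4743
  5        60.00        42.7792       213.8959       1,283.3751
  6     2,060.00     1,372.6650     8,235.9899      57,651.9292
  Σ                  1,618.6768     8,940.8016      60,865.1005
P = 1,618.6768; D_Mac = 5.52352 yrs; D_mod = 5.16217 yrs; C = 32.84284.
Duration effect: -5.16217 × (-0.0055) = +0.028392
Convexity effect: 0.5 × 32.84284 × (-0.0055)² = +0.0004967
ΔP/P ≈ +0.028392 + 0.0004967 = +0.028889 = +2.8889%.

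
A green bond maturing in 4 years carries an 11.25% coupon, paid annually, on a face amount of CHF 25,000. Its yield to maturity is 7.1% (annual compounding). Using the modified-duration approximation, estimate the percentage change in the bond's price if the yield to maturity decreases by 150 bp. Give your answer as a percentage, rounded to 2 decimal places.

+4.86%

Periodic yield y = 0.071. Modified duration first:
  t   CF        PV=CF/(1+0.071)^t    t·PV
  1     2,812.50     2,626.0504     2,626.0504
  2     2,812.50     2,451.9612     4,903.9224
  3     2,812.50     2,289.4129     6,868.2386
  4    27,812.50    21,138.8884    84,555.5534
  Σ                 28,506.3128    98,953.7648
P = 28,506.3128; D_Mac = 3.47129 yrs; D_mod = 3.47129/(1+0.071) = 3.24117 yrs.
ΔP/P ≈ -D_mod · Δy = -3.24117 × (-0.015) = +0.048618 = +4.8618%.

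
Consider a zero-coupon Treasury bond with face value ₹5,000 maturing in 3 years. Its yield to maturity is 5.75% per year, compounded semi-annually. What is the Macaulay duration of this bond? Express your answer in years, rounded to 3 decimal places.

3.000 years

A zero-coupon bond has a single cash flow at maturity, so its Macaulay duration equals its maturity: 3 years.
(Equivalently: 6 semi-annual periods ÷ 2 = 3 years.)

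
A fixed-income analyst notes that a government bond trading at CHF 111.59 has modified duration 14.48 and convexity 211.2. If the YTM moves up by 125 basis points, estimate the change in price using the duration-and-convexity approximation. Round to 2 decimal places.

Duration effect: -D_mod·Δy = -14.48 × (+0.0125) = -0.181000
Convexity effect: ½·C·(Δy)² = 0.5 × 211.2 × (0.0125)² = +0.0165000
ΔP/P ≈ -0.181000 + 0.0165000 = -0.164500
ΔP ≈ 111.59 × (-0.164500) = -18.356555.

-CHF 18.36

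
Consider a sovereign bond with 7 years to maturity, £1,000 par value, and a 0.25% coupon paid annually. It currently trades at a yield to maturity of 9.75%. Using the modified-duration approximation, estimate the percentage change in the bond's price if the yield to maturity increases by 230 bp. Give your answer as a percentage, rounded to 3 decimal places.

Periodic yield y = 0.0975. Modified duration first:
  t   CF        PV=CF/(1+0.0975)^t    t·PV
  1         2.50         2.2779         2.2779
  2         2.50         2.0755         4.1511
  3         2.50         1.8912         5.6735
  4         2.50         1.7231         6.8926
  5         2.50         1.5701         7.8503
  6         2.50         1.4306         8.5835
  7     1,002.50       522.7002     3,658.9015
  Σ                    533.6686     3,694.3303
P = 533.6686; D_Mac = 6.92252 yrs; D_mod = 6.92252/(1+0.0975) = 6.30753 yrs.
ΔP/P ≈ -D_mod · Δy = -6.30753 × (+0.023) = -0.145073 = -14.5073%.

-14.507%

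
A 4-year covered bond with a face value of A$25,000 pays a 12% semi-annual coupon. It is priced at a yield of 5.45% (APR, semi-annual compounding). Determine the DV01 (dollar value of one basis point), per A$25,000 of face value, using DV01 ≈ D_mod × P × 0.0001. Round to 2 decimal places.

Periodic yield y = 0.02725.
  t   CF        PV=CF/(1+0.02725)^t    t·PV
  1     1,500.00     1,460.2093     1,460.2093
  2     1,500.00     1,421.4741     2,842.9483
  3     1,500.00     1,383.7665     4,151.2995
  4     1,500.00     1,347.0591     5,388.2365
  5     1,500.00     1,311.3255     6,556.6275
  6     1,500.00     1,276.5398     7,659.2388
  7     1,500.00     1,242.6769     8,698.7380
  8    26,500.00    21,371.5822   170,972.6572
  Σ                 30,814.6334   207,729.9551
P = 30,814.6334; D_Mac = 6.74128 half-year periods = 3.37064 yrs; D_mod = 3.28122 yrs.
DV01 ≈ 3.28122 × 30,814.6334 × 0.0001 = 10.110974.

A$10.11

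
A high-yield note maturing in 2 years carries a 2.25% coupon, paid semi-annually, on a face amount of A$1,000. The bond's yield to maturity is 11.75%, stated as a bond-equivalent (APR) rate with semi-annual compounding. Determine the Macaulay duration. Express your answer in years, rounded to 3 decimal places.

1.963 years

Periodic yield y = 0.05875. Discount each cash flow and weight by its period:
  t   CF        PV=CF/(1+0.05875)^t    t·PV
  1        11.25        10.6257        10.6257
  2        11.25        10.0361        20.0722
  3        11.25         9.4792        28.4376
  4     1,011.25       804.7942     3,219.1768
  Σ                    834.9353     3,278.3124
Price P = Σ PV = 834.9353.
Macaulay duration = Σ(t·PV) / P = 3,278.3124 / 834.9353 = 3.92643 half-year periods.
In years: 3.92643 / 2 = 1.96321 years.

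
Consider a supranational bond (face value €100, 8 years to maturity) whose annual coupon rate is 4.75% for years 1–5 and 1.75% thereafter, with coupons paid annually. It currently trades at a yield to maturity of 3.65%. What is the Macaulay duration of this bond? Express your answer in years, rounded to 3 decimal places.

Periodic yield y = 0.0365. Discount each cash flow and weight by its year:
  t   CF        PV=CF/(1+0.0365)^t    t·PV
  1         4.75         4.5827         4.5827
  2         4.75         4.4214         8.8427
  3         4.75         4.2657        12.7970
  4         4.75         4.1154        16.4618
  5         4.75         3.9705        19.8526
  6         1.75         1.4113         8.4679
  7         1.75         1.3616         9.5313
  8       101.75        76.3801       611.0404
  Σ                    100.5087       691.5763
Price P = Σ PV = 100.5087.
Macaulay duration = Σ(t·PV) / P = 691.5763 / 100.5087 = 6.88076 years.

6.881 years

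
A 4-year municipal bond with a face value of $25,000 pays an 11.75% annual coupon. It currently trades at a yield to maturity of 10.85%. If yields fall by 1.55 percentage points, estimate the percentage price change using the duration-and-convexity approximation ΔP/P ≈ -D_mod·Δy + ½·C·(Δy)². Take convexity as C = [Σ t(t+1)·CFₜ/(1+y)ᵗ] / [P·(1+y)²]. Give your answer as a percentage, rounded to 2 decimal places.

+4.94%

With y = 0.1085:
  t   CF        PV=CF/(1+0.1085)^t    t·PV        t(t+1)·PV
  1     2,937.50     2,649.9774     2,649.9774       5,299.9549
  2     2,937.50     2,390.5976     4,781.1952      14,343.5856
  3     2,937.50     2,156.6059     6,469.8176      25,879.2704
  4    27,937.50    18,503.1109    74,012.4434     370,062.2170
  Σ                 25,700.2918    87,913.4337     415,585.0280
P = 25,700.2918; D_Mac = 3.42072 yrs; D_mod = 3.08590 yrs; C = 13.15984.
Duration effect: -3.08590 × (-0.0155) = +0.047831
Convexity effect: 0.5 × 13.15984 × (-0.0155)² = +0.0015808
ΔP/P ≈ +0.047831 + 0.0015808 = +0.049412 = +4.9412%.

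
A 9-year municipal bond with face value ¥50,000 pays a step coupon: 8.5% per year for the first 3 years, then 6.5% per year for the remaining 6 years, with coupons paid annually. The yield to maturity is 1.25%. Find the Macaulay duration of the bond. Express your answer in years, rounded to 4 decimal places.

Periodic yield y = 0.0125. Discount each cash flow and weight by its year:
  t   CF        PV=CF/(1+0.0125)^t    t·PV
  1     4,250.00     4,197.5309     4,197.5309
  2     4,250.00     4,145.7095     8,291.4190
  3     4,250.00     4,094.5279    12,283.5837
  4     3,250.00     3,092.4539    12,369.8156
  5     3,250.00     3,054.2755    15,271.3773
  6     3,250.00     3,016.5683    18,099.4101
  7     3,250.00     2,979.3268    20,855.2873
  8     3,250.00     2,942.5450    23,540.3596
  9    53,250.00    47,617.2516   428,555.2646
  Σ                 75,140.1893   543,464.0480
Price P = Σ PV = 75,140.1893.
Macaulay duration = Σ(t·PV) / P = 543,464.0480 / 75,140.1893 = 7.23267 years.

7.2327 years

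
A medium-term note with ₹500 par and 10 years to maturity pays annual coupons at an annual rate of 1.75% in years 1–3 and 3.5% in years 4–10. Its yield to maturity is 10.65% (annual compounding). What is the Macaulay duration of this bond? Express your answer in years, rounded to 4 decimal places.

8.5539 years

Periodic yield y = 0.1065. Discount each cash flow and weight by its year:
  t   CF        PV=CF/(1+0.1065)^t    t·PV
  1         8.75         7.9078         7.9078
  2         8.75         7.1467        14.2934
  3         8.75         6.4588        19.3765
  4        17.50        11.6743        46.6974
  5        17.50        10.5507        52.7535
  6        17.50         9.5352        57.2112
  7        17.50         8.6174        60.3221
  8        17.50         7.7880        62.3041
  9        17.50         7.0384        63.3458
  10      517.50       188.1032     1,881.0319
  Σ                    264.8206     2,265.2436
Price P = Σ PV = 264.8206.
Macaulay duration = Σ(t·PV) / P = 2,265.2436 / 264.8206 = 8.55388 years.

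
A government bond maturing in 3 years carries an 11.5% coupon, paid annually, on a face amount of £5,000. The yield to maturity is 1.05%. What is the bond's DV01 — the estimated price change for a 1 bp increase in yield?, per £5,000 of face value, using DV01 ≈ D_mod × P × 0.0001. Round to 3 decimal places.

£1.772

Periodic yield y = 0.0105.
  t   CF        PV=CF/(1+0.0105)^t    t·PV
  1       575.00       569.0252       569.0252
  2       575.00       563.1126     1,126.2251
  3     5,575.00     5,403.0118    16,209.0355
  Σ                  6,535.1496    17,904.2858
P = 6,535.1496; D_Mac = 2.73969 yrs; D_mod = 2.71122 yrs.
DV01 ≈ 2.71122 × 6,535.1496 × 0.0001 = 1.771824.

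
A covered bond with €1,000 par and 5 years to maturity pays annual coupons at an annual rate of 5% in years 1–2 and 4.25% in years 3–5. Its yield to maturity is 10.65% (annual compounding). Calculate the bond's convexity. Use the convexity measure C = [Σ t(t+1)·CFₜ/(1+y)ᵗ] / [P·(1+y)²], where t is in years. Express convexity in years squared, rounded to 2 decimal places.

With y = 0.1065:
  t   CF        PV=CF/(1+0.1065)^t    t·PV        t(t+1)·PV
  1        50.00        45.1875        45.1875          90.3751
  2        50.00        40.8383        81.6765         245.0295
  3        42.50        31.3715        94.1144         376.4575
  4        42.50        28.3520       113.4079         567.0394
  5     1,042.50       628.5198     3,142.5991      18,855.5944
  Σ                    774.2690     3,476.9854      20,134.4959
P = 774.2690.
Convexity = Σ t(t+1)·PV / [P·(1+y)²] = 20,134.4959 / (774.2690 × 1.224342) = 21.23959.

21.24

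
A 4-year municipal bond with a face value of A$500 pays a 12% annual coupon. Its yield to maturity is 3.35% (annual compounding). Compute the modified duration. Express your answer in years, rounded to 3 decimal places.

Periodic yield y = 0.0335. First find Macaulay duration:
  t   CF        PV=CF/(1+0.0335)^t    t·PV
  1        60.00        58.0552        58.0552
  2        60.00        56.1733       112.3467
  3        60.00        54.3525       163.0576
  4       560.00       490.8470     1,963.3878
  Σ                    659.4280     2,296.8473
P = 659.4280; Macaulay duration = 2,296.8473 / 659.4280 = 3.48309 years.
Modified duration = D_Mac / (1 + y) = 3.48309 / 1.0335 = 3.37019 years.

3.370 years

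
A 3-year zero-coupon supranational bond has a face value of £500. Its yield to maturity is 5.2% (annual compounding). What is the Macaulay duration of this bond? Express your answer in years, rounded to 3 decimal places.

3.000 years

A zero-coupon bond has a single cash flow at maturity, so its Macaulay duration equals its maturity: 3 years.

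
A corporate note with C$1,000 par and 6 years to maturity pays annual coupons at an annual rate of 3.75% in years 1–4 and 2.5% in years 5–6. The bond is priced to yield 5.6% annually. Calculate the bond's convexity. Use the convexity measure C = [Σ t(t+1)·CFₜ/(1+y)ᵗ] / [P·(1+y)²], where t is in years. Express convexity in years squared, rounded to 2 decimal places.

33.15

With y = 0.056:
  t   CF        PV=CF/(1+0.056)^t    t·PV        t(t+1)·PV
  1        37.50        35.5114        35.5114          71.0227
  2        37.50        33.6282        67.2564         201.7691
  3        37.50        31.8449        95.5346         382.1385
  4        37.50        30.1561       120.6245         603.1226
  5        25.00        19.0380        95.1898         571.1388
  6     1,025.00       739.1632     4,434.9794      31,044.8558
  Σ                    889.3417     4,849.0961      32,874.0475
P = 889.3417.
Convexity = Σ t(t+1)·PV / [P·(1+y)²] = 32,874.0475 / (889.3417 × 1.115136) = 33.14795.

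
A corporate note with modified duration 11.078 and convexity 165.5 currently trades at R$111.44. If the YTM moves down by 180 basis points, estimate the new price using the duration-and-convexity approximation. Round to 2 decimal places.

Duration effect: -D_mod·Δy = -11.078 × (-0.018) = +0.199404
Convexity effect: ½·C·(Δy)² = 0.5 × 165.5 × (-0.018)² = +0.0268110
ΔP/P ≈ +0.199404 + 0.0268110 = +0.226215
New price ≈ 111.44 × (1 + 0.226215) = 136.6493996.

R$136.65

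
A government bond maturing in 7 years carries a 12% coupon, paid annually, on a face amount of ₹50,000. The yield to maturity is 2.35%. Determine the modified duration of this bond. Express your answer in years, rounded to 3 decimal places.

5.407 years

Periodic yield y = 0.0235. First find Macaulay duration:
  t   CF        PV=CF/(1+0.0235)^t    t·PV
  1     6,000.00     5,862.2374     5,862.2374
  2     6,000.00     5,727.6379    11,455.2759
  3     6,000.00     5,596.1289    16,788.3867
  4     6,000.00     5,467.6394    21,870.5575
  5     6,000.00     5,342.1000    26,710.5001
  6     6,000.00     5,219.4431    31,316.6587
  7    56,000.00    47,596.2896   333,174.0270
  Σ                 80,811.4763   447,177.6432
P = 80,811.4763; Macaulay duration = 447,177.6432 / 80,811.4763 = 5.53359 years.
Modified duration = D_Mac / (1 + y) = 5.53359 / 1.0235 = 5.40654 years.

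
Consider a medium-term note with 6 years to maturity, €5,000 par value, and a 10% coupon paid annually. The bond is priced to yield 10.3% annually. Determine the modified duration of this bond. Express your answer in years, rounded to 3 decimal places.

Periodic yield y = 0.103. First find Macaulay duration:
  t   CF        PV=CF/(1+0.103)^t    t·PV
  1       500.00       453.3092       453.3092
  2       500.00       410.9784       821.9568
  3       500.00       372.6005     1,117.8016
  4       500.00       337.8065     1,351.2259
  5       500.00       306.2615     1,531.3076
  6     5,500.00     3,054.2854    18,325.7123
  Σ                  4,935.2414    23,601.3133
P = 4,935.2414; Macaulay duration = 23,601.3133 / 4,935.2414 = 4.78220 years.
Modified duration = D_Mac / (1 + y) = 4.78220 / 1.103 = 4.33563 years.

4.336 years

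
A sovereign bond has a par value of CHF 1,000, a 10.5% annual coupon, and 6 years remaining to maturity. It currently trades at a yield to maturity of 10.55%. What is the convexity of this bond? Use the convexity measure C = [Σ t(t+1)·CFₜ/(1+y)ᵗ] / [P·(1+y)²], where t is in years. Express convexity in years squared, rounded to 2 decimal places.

With y = 0.1055:
  t   CF        PV=CF/(1+0.1055)^t    t·PV        t(t+1)·PV
  1       105.00        94.9796        94.9796         189.9593
  2       105.00        85.9156       171.8311         515.4933
  3       105.00        77.7165       233.1494         932.5976
  4       105.00        70.2998       281.1993       1,405.9967
  5       105.00        63.5910       317.9549       1,907.7296
  6     1,105.00       605.3545     3,632.1272      25,424.8903
  Σ                    997.8570     4,731.2416      30,376.6668
P = 997.8570.
Convexity = Σ t(t+1)·PV / [P·(1+y)²] = 30,376.6668 / (997.8570 × 1.222130) = 24.90889.

24.91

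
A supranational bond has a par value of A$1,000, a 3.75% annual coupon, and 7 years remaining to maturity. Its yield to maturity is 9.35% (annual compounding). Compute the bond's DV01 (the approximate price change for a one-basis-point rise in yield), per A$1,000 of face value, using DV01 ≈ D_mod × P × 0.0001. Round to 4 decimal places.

Periodic yield y = 0.0935.
  t   CF        PV=CF/(1+0.0935)^t    t·PV
  1        37.50        34.2936        34.2936
  2        37.50        31.3613        62.7225
  3        37.50        28.6797        86.0392
  4        37.50        26.2275       104.9098
  5        37.50        23.9849       119.9243
  6        37.50        21.9340       131.6042
  7     1,037.50       554.9535     3,884.6745
  Σ                    721.4344     4,424.1681
P = 721.4344; D_Mac = 6.13246 yrs; D_mod = 5.60810 yrs.
DV01 ≈ 5.60810 × 721.4344 × 0.0001 = 0.404588.

A$0.4046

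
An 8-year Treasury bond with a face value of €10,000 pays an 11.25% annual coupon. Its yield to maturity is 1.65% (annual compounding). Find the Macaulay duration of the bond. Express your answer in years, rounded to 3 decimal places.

6.250 years

Periodic yield y = 0.0165. Discount each cash flow and weight by its year:
  t   CF        PV=CF/(1+0.0165)^t    t·PV
  1     1,125.00     1,106.7388     1,106.7388
  2     1,125.00     1,088.7740     2,177.5481
  3     1,125.00     1,071.1009     3,213.3026
  4     1,125.00     1,053.7146     4,214.8583
  5     1,125.00     1,036.6105     5,183.0525
  6     1,125.00     1,019.7841     6,118.7044
  7     1,125.00     1,003.2308     7,022.6154
  8    11,125.00     9,759.8008    78,078.4068
  Σ                 17,139.7545   107,115.2270
Price P = Σ PV = 17,139.7545.
Macaulay duration = Σ(t·PV) / P = 107,115.2270 / 17,139.7545 = 6.24952 years.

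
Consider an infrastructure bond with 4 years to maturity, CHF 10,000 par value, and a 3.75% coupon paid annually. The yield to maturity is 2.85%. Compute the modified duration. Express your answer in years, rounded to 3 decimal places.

3.687 years

Periodic yield y = 0.0285. First find Macaulay duration:
  t   CF        PV=CF/(1+0.0285)^t    t·PV
  1       375.00       364.6087       364.6087
  2       375.00       354.5053       709.0105
  3       375.00       344.6818     1,034.0455
  4    10,375.00     9,271.9466    37,087.7864
  Σ                 10,335.7423    39,195.4510
P = 10,335.7423; Macaulay duration = 39,195.4510 / 10,335.7423 = 3.79222 years.
Modified duration = D_Mac / (1 + y) = 3.79222 / 1.0285 = 3.68714 years.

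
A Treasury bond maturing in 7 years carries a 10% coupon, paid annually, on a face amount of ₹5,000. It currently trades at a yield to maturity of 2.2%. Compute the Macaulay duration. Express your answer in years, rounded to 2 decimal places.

Periodic yield y = 0.022. Discount each cash flow and weight by its year:
  t   CF        PV=CF/(1+0.022)^t    t·PV
  1       500.00       489.2368       489.2368
  2       500.00       478.7053       957.4105
  3       500.00       468.4005     1,405.2014
  4       500.00       458.3175     1,833.2699
  5       500.00       448.4515     2,242.2577
  6       500.00       438.7980     2,632.7879
  7     5,500.00     4,722.8746    33,060.1225
  Σ                  7,504.7842    42,620.2869
Price P = Σ PV = 7,504.7842.
Macaulay duration = Σ(t·PV) / P = 42,620.2869 / 7,504.7842 = 5.67908 years.

5.68 years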